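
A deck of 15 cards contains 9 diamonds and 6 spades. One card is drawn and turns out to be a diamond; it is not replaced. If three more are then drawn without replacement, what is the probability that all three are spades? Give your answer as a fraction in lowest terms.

After the first draw, 6 of the remaining 14 cards are spades.
P = 6/14 × 5/13 × 4/12 = 120/2184 = 5/91.

5/91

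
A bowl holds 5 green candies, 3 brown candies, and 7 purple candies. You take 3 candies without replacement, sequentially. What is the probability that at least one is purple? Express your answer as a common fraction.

57/65

P(no purple) = 8/15 × 7/14 × 6/13 = 336/2730 = 8/65.
P(at least one) = 1 − 8/65 = 57/65.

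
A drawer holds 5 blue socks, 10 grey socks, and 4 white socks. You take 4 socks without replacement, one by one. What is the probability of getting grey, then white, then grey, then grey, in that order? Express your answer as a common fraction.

10/323

Multiply the probability of each draw given the previous ones:
P = 10/19 × 4/18 × 9/17 × 8/16 = 2880/93024 = 10/323.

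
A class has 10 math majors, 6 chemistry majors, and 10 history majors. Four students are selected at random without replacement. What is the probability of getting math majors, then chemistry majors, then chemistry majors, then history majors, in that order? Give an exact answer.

Each draw changes the counts, so multiply the conditional probabilities along the sequence:
P = 10/26 × 6/25 × 5/24 × 10/23 = 3000/358800 = 5/598.

5/598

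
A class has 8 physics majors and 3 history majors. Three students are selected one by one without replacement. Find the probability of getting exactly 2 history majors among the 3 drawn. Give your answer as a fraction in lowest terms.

8/55

One ordering (history majors drawn first) has probability 3/11 × 2/10 × 8/9 = 48/990 = 8/165.
There are C(3,2) = 3 such orderings, each equally likely, so P = 3 × 8/165 = 8/55.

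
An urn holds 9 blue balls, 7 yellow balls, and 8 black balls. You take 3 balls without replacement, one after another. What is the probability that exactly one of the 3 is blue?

945/2024

One ordering (blue drawn first) has probability 9/24 × 15/23 × 14/22 = 1890/12144 = 315/2024.
There are C(3,1) = 3 such orderings, each equally likely, so P = 3 × 315/2024 = 945/2024.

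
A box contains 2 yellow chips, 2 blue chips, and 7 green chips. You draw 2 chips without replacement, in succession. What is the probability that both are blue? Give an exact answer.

P = 2/11 × 1/10 = 2/110 = 1/55.

1/55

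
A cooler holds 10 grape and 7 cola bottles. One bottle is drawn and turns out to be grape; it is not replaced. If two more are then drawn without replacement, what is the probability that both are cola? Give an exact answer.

With the first bottle removed, 7 cola remain out of 16.
P = 7/16 × 6/15 = 42/240 = 7/40.

7/40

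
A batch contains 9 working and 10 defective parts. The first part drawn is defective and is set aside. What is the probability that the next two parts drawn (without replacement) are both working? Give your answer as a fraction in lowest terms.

4/17

After the first draw, 9 of the remaining 18 parts are working.
P = 9/18 × 8/17 = 72/306 = 4/17.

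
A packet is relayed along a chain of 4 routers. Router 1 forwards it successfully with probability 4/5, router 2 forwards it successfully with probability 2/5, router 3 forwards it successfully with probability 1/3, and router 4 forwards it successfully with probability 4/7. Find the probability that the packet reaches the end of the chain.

32/525

The events are sequential, so multiply the conditional probabilities:
P = 4/5 × 2/5 × 1/3 × 4/7 = 32/525.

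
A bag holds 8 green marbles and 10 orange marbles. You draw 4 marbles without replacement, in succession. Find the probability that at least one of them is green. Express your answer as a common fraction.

95/102

P(no green) = 10/18 × 9/17 × 8/16 × 7/15 = 5040/73440 = 7/102.
P(at least one) = 1 − 7/102 = 95/102.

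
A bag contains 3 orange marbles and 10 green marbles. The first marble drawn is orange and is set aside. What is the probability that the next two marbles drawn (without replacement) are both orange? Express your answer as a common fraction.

With the first marble removed, 2 orange remain out of 12.
P = 2/12 × 1/11 = 2/132 = 1/66.

1/66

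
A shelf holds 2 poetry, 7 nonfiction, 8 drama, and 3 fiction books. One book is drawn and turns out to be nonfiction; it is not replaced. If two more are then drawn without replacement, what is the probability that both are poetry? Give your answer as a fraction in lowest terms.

After the first draw, 2 of the remaining 19 books are poetry.
P = 2/19 × 1/18 = 2/342 = 1/171.

1/171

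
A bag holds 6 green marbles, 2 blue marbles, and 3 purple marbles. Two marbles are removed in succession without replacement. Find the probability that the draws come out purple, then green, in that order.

Chain rule:
P = 3/11 × 6/10 = 18/110 = 9/55.

9/55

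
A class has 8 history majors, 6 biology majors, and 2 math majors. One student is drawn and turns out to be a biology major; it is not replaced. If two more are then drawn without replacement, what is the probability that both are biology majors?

2/21

With the first student removed, 5 biology majors remain out of 15.
P = 5/15 × 4/14 = 20/210 = 2/21.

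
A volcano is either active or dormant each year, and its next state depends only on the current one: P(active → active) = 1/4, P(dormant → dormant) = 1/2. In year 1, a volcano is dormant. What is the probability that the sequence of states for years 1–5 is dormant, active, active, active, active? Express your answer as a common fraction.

Year 1 is given. For each transition, use the conditional probability from the current state:
P(active | dormant) = 1/2; P(active | active) = 1/4; P(active | active) = 1/4; P(active | active) = 1/4.
P = 1/2 × 1/4 × 1/4 × 1/4 = 1/128.

1/128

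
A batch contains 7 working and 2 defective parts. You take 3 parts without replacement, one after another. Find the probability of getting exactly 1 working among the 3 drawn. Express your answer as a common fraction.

One ordering (working drawn first) has probability 7/9 × 2/8 × 1/7 = 14/504 = 1/36.
There are C(3,1) = 3 such orderings, each equally likely, so P = 3 × 1/36 = 1/12.

1/12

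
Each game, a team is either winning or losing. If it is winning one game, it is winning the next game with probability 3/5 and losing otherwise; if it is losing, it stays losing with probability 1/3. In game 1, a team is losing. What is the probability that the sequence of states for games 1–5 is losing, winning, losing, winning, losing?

Game 1 is given. For each transition, use the conditional probability from the current state:
P(winning | losing) = 2/3; P(losing | winning) = 2/5; P(winning | losing) = 2/3; P(losing | winning) = 2/5.
P = 2/3 × 2/5 × 2/3 × 2/5 = 16/225.

16/225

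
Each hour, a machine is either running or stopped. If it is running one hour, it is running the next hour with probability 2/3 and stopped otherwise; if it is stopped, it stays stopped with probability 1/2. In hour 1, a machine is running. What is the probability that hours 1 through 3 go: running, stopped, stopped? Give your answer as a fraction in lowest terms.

1/6

Hour 1 is given. For each transition, use the conditional probability from the current state:
P(stopped | running) = 1/3; P(stopped | stopped) = 1/2.
P = 1/3 × 1/2 = 1/6.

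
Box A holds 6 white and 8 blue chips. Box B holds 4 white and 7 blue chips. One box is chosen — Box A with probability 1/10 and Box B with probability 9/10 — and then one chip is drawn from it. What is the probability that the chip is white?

From Box A: P(white) = 6/14.
From Box B: P(white) = 4/11.
Total probability = (1/10)(6/14) + (9/10)(4/11) = 57/154.

57/154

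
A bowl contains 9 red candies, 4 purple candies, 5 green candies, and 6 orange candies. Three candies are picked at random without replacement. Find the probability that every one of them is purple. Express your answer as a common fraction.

P(every draw is purple) = 4/24 × 3/23 × 2/22 = 24/12144 = 1/506.

1/506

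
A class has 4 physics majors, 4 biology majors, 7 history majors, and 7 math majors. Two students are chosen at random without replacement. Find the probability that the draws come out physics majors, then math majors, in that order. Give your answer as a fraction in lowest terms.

2/33

Each draw changes the counts, so multiply the conditional probabilities along the sequence:
P = 4/22 × 7/21 = 28/462 = 2/33.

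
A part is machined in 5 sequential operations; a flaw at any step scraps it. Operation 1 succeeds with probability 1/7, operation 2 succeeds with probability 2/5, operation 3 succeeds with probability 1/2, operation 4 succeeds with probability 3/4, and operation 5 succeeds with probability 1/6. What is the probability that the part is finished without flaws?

Each stage is reached only if all earlier stages succeed, so
P = 1/7 × 2/5 × 1/2 × 3/4 × 1/6 = 6/1680 = 1/280.

1/280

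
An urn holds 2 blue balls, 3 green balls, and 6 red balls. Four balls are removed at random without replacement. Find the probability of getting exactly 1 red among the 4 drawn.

2/11

One ordering (red drawn first) has probability 6/11 × 5/10 × 4/9 × 3/8 = 360/7920 = 1/22.
There are C(4,1) = 4 such orderings, each equally likely, so P = 4 × 1/22 = 2/11.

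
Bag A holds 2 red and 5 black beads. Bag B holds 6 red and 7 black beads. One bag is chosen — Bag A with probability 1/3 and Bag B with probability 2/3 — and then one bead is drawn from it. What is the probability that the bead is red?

From Bag A: P(red) = 2/7.
From Bag B: P(red) = 6/13.
Total probability = (1/3)(2/7) + (2/3)(6/13) = 110/273.

110/273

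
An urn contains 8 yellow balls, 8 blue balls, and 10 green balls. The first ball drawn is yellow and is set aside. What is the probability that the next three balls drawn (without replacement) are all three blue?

14/575

With the first ball removed, 8 blue remain out of 25.
P = 8/25 × 7/24 × 6/23 = 336/13800 = 14/575.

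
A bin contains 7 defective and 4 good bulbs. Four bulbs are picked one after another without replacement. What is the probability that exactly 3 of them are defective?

One ordering (defective drawn first) has probability 7/11 × 6/10 × 5/9 × 4/8 = 840/7920 = 7/66.
There are C(4,3) = 4 such orderings, each equally likely, so P = 4 × 7/66 = 14/33.

14/33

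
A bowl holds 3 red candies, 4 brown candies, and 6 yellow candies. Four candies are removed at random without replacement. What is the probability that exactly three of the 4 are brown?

One ordering (brown drawn first) has probability 4/13 × 3/12 × 2/11 × 9/10 = 216/17160 = 9/715.
There are C(4,3) = 4 such orderings, each equally likely, so P = 4 × 9/715 = 36/715.

36/715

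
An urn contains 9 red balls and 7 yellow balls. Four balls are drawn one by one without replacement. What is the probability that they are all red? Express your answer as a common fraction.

P = 9/16 × 8/15 × 7/14 × 6/13 = 3024/43680 = 9/130.

9/130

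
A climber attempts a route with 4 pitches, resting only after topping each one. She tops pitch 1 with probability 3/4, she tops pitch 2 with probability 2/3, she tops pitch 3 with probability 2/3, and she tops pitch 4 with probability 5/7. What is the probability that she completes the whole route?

Each stage is reached only if all earlier stages succeed, so
P = 3/4 × 2/3 × 2/3 × 5/7 = 60/252 = 5/21.

5/21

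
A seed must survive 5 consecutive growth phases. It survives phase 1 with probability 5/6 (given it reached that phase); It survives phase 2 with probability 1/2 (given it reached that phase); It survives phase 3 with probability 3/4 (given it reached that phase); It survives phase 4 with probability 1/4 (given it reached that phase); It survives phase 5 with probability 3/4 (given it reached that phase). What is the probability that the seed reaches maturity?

Multiplying along the chain,
P = 5/6 × 1/2 × 3/4 × 1/4 × 3/4 = 45/768 = 15/256.

15/256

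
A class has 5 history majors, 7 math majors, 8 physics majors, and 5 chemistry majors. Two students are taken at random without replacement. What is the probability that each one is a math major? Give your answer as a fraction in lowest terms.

P(every draw is a math major) = 7/25 × 6/24 = 42/600 = 7/100.

7/100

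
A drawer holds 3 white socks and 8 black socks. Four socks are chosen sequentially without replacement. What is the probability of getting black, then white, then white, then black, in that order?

Each draw changes the counts, so multiply the conditional probabilities along the sequence:
P = 8/11 × 3/10 × 2/9 × 7/8 = 336/7920 = 7/165.

7/165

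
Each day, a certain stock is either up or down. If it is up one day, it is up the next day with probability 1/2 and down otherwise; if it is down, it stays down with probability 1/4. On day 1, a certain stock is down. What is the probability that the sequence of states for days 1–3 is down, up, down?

3/8

Day 1 is given. For each transition, use the conditional probability from the current state:
P(up | down) = 3/4; P(down | up) = 1/2.
P = 3/4 × 1/2 = 3/8.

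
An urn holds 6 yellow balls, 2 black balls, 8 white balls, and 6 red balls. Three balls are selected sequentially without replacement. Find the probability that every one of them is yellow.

P(all yellow) = 6/22 × 5/21 × 4/20 = 120/9240 = 1/77.

1/77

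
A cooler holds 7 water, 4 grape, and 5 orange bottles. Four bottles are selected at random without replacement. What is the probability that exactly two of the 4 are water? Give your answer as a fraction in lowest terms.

27/65

One ordering (water drawn first) has probability 7/16 × 6/15 × 9/14 × 8/13 = 3024/43680 = 9/130.
There are C(4,2) = 6 such orderings, each equally likely, so P = 6 × 9/130 = 27/65.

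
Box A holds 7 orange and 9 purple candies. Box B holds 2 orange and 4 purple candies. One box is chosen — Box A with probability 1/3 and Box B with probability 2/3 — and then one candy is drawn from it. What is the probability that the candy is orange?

From Box A: P(orange) = 7/16.
From Box B: P(orange) = 2/6.
Total probability = (1/3)(7/16) + (2/3)(2/6) = 53/144.

53/144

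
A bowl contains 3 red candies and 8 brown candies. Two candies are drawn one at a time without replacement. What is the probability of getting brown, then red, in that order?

12/55

Chain rule:
P = 8/11 × 3/10 = 24/110 = 12/55.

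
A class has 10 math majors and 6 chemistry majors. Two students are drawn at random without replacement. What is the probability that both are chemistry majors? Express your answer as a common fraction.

1/8

P = 6/16 × 5/15 = 30/240 = 1/8.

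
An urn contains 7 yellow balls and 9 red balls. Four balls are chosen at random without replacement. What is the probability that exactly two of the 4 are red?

One ordering (red drawn first) has probability 9/16 × 8/15 × 7/14 × 6/13 = 3024/43680 = 9/130.
There are C(4,2) = 6 such orderings, each equally likely, so P = 6 × 9/130 = 27/65.

27/65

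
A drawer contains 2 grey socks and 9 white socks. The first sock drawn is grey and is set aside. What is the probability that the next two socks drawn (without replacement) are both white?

4/5

With the first sock removed, 9 white remain out of 10.
P = 9/10 × 8/9 = 72/90 = 4/5.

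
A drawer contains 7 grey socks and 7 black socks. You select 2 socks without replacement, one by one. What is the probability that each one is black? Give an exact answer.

3/13

P(all black) = 7/14 × 6/13 = 42/182 = 3/13.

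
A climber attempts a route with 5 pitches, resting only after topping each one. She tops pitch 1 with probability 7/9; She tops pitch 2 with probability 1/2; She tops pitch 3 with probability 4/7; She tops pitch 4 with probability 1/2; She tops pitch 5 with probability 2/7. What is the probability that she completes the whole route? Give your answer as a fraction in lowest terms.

Each stage is reached only if all earlier stages succeed, so
P = 7/9 × 1/2 × 4/7 × 1/2 × 2/7 = 56/1764 = 2/63.

2/63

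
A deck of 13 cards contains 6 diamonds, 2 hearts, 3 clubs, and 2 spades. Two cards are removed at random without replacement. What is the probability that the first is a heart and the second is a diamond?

Multiply the probability of each draw given the previous ones:
P = 2/13 × 6/12 = 12/156 = 1/13.

1/13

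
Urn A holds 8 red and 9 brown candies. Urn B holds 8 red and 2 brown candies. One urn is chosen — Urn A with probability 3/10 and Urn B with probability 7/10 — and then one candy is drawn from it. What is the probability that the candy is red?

298/425

From Urn A: P(red) = 8/17.
From Urn B: P(red) = 8/10.
Total probability = (3/10)(8/17) + (7/10)(8/10) = 298/425.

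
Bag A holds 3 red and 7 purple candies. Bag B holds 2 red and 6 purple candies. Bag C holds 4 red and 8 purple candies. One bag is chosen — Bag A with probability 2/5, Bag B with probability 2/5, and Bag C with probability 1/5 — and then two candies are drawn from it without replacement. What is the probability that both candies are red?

683/11550

From Bag A: P(both red) = (3/10)(2/9) = 1/15.
From Bag B: P(both red) = (2/8)(1/7) = 1/28.
From Bag C: P(both red) = (4/12)(3/11) = 1/11.
Total probability = (2/5)(1/15) + (2/5)(1/28) + (1/5)(1/11) = 683/11550.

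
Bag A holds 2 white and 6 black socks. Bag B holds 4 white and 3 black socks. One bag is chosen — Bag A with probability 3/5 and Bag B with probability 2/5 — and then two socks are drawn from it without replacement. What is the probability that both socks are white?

From Bag A: P(both white) = (2/8)(1/7) = 1/28.
From Bag B: P(both white) = (4/7)(3/6) = 2/7.
Total probability = (3/5)(1/28) + (2/5)(2/7) = 19/140.

19/140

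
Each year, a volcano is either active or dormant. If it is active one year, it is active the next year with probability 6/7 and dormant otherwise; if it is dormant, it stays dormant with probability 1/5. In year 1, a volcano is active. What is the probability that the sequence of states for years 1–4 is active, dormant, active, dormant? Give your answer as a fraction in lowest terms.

Year 1 is given. For each transition, use the conditional probability from the current state:
P(dormant | active) = 1/7; P(active | dormant) = 4/5; P(dormant | active) = 1/7.
P = 1/7 × 4/5 × 1/7 = 4/245.

4/245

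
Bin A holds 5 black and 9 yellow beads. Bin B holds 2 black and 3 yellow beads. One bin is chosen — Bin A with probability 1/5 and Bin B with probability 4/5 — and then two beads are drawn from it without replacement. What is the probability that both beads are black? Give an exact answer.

From Bin A: P(both black) = (5/14)(4/13) = 10/91.
From Bin B: P(both black) = (2/5)(1/4) = 1/10.
Total probability = (1/5)(10/91) + (4/5)(1/10) = 232/2275.

232/2275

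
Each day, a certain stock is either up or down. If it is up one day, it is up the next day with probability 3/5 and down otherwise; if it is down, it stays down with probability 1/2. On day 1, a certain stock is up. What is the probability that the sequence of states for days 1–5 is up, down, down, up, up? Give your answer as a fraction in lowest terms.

3/50

Day 1 is given. For each transition, use the conditional probability from the current state:
P(down | up) = 2/5; P(down | down) = 1/2; P(up | down) = 1/2; P(up | up) = 3/5.
P = 2/5 × 1/2 × 1/2 × 3/5 = 6/100 = 3/50.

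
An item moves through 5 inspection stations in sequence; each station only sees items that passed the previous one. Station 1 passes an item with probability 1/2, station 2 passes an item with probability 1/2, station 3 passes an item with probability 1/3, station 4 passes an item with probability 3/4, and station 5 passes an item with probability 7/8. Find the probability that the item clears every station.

Multiplying along the chain,
P = 1/2 × 1/2 × 1/3 × 3/4 × 7/8 = 21/384 = 7/128.

7/128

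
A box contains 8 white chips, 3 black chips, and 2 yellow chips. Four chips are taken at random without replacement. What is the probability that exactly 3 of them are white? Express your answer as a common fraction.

56/143

One ordering (white drawn first) has probability 8/13 × 7/12 × 6/11 × 5/10 = 1680/17160 = 14/143.
There are C(4,3) = 4 such orderings, each equally likely, so P = 4 × 14/143 = 56/143.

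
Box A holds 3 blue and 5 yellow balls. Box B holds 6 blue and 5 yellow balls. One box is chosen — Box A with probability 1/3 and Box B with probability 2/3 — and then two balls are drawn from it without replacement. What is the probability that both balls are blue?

67/308

From Box A: P(both blue) = (3/8)(2/7) = 3/28.
From Box B: P(both blue) = (6/11)(5/10) = 3/11.
Total probability = (1/3)(3/28) + (2/3)(3/11) = 67/308.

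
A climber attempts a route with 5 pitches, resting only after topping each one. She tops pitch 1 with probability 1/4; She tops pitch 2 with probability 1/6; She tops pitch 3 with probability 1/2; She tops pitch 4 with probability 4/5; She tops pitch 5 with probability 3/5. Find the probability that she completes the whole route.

Each stage is reached only if all earlier stages succeed, so
P = 1/4 × 1/6 × 1/2 × 4/5 × 3/5 = 12/1200 = 1/100.

1/100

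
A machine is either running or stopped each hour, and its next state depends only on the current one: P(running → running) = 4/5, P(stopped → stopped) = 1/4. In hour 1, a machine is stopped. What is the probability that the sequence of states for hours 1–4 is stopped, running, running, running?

12/25

Hour 1 is given. For each transition, use the conditional probability from the current state:
P(running | stopped) = 3/4; P(running | running) = 4/5; P(running | running) = 4/5.
P = 3/4 × 4/5 × 4/5 = 48/100 = 12/25.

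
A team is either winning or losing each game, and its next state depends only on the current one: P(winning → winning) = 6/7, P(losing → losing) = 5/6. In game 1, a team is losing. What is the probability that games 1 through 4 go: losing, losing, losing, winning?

25/216

Game 1 is given. For each transition, use the conditional probability from the current state:
P(losing | losing) = 5/6; P(losing | losing) = 5/6; P(winning | losing) = 1/6.
P = 5/6 × 5/6 × 1/6 = 25/216.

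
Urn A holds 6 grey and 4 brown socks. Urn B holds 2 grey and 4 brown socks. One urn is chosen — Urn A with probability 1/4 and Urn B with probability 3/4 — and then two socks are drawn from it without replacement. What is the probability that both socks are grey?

From Urn A: P(both grey) = (6/10)(5/9) = 1/3.
From Urn B: P(both grey) = (2/6)(1/5) = 1/15.
Total probability = (1/4)(1/3) + (3/4)(1/15) = 2/15.

2/15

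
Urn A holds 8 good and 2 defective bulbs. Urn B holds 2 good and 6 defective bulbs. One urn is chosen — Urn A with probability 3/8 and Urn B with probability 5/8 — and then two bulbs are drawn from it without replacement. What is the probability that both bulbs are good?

859/3360

From Urn A: P(both good) = (8/10)(7/9) = 28/45.
From Urn B: P(both good) = (2/8)(1/7) = 1/28.
Total probability = (3/8)(28/45) + (5/8)(1/28) = 859/3360.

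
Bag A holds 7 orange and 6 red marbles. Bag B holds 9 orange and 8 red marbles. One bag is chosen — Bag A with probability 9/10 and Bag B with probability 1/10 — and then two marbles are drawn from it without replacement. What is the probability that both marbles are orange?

From Bag A: P(both orange) = (7/13)(6/12) = 7/26.
From Bag B: P(both orange) = (9/17)(8/16) = 9/34.
Total probability = (9/10)(7/26) + (1/10)(9/34) = 297/1105.

297/1105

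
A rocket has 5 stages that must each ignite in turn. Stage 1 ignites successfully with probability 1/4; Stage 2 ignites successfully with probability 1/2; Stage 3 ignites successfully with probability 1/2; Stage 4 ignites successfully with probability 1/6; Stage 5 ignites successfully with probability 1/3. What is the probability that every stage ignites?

Multiplying along the chain,
P = 1/4 × 1/2 × 1/2 × 1/6 × 1/3 = 1/288.

1/288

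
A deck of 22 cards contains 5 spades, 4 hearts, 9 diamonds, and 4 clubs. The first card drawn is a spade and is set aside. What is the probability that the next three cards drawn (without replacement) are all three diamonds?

6/95

With the first card removed, 9 diamonds remain out of 21.
P = 9/21 × 8/20 × 7/19 = 504/7980 = 6/95.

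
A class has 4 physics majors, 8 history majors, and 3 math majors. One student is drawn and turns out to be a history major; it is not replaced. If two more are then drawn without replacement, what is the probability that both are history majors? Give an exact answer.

After the first draw, 7 of the remaining 14 students are history majors.
P = 7/14 × 6/13 = 42/182 = 3/13.

3/13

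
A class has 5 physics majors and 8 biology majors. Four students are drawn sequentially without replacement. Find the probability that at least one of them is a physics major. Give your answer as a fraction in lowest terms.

P(no physics majors) = 8/13 × 7/12 × 6/11 × 5/10 = 1680/17160 = 14/143.
P(at least one) = 1 − 14/143 = 129/143.

129/143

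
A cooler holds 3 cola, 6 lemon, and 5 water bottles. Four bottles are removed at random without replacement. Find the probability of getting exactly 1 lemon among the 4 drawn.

One ordering (lemon drawn first) has probability 6/14 × 8/13 × 7/12 × 6/11 = 2016/24024 = 12/143.
There are C(4,1) = 4 such orderings, each equally likely, so P = 4 × 12/143 = 48/143.

48/143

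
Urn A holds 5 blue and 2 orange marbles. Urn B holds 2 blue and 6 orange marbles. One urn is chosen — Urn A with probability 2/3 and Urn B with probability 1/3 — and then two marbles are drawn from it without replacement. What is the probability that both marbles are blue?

83/252

From Urn A: P(both blue) = (5/7)(4/6) = 10/21.
From Urn B: P(both blue) = (2/8)(1/7) = 1/28.
Total probability = (2/3)(10/21) + (1/3)(1/28) = 83/252.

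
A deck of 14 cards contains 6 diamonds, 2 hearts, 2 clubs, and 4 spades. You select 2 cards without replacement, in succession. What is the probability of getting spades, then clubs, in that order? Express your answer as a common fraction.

Multiply the probability of each draw given the previous ones:
P = 4/14 × 2/13 = 8/182 = 4/91.

4/91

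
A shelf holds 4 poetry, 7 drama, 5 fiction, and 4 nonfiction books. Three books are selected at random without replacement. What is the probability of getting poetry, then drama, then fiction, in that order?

7/342

Chain rule:
P = 4/20 × 7/19 × 5/18 = 140/6840 = 7/342.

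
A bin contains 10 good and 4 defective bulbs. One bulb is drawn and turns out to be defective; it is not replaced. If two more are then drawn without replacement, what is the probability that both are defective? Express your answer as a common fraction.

After the first draw, 3 of the remaining 13 bulbs are defective.
P = 3/13 × 2/12 = 6/156 = 1/26.

1/26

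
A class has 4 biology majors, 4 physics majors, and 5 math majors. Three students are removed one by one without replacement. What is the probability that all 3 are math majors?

P(all math majors) = 5/13 × 4/12 × 3/11 = 60/1716 = 5/143.

5/143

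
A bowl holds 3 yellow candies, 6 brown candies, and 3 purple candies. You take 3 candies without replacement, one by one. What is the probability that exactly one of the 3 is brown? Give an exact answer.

One ordering (brown drawn first) has probability 6/12 × 6/11 × 5/10 = 180/1320 = 3/22.
There are C(3,1) = 3 such orderings, each equally likely, so P = 3 × 3/22 = 9/22.

9/22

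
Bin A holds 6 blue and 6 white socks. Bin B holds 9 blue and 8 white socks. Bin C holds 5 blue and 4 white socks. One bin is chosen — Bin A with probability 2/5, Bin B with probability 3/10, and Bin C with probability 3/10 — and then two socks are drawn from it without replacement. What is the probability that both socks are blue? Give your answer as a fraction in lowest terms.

From Bin A: P(both blue) = (6/12)(5/11) = 5/22.
From Bin B: P(both blue) = (9/17)(8/16) = 9/34.
From Bin C: P(both blue) = (5/9)(4/8) = 5/18.
Total probability = (2/5)(5/22) + (3/10)(9/34) + (3/10)(5/18) = 1423/5610.

1423/5610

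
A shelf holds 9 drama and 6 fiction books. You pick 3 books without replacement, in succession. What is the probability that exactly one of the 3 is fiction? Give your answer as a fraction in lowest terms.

One ordering (fiction drawn first) has probability 6/15 × 9/14 × 8/13 = 432/2730 = 72/455.
There are C(3,1) = 3 such orderings, each equally likely, so P = 3 × 72/455 = 216/455.

216/455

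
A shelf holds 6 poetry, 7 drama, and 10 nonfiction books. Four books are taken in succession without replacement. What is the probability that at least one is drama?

P(no drama) = 16/23 × 15/22 × 14/21 × 13/20 = 43680/212520 = 52/253.
P(at least one) = 1 − 52/253 = 201/253.

201/253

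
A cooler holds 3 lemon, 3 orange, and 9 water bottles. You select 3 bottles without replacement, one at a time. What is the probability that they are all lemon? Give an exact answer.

1/455

P = 3/15 × 2/14 × 1/13 = 6/2730 = 1/455.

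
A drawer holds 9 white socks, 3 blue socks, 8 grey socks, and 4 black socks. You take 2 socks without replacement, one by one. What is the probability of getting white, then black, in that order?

Each draw changes the counts, so multiply the conditional probabilities along the sequence:
P = 9/24 × 4/23 = 36/552 = 3/46.

3/46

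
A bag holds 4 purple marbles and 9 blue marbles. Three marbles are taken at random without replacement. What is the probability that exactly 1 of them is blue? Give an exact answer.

27/143

One ordering (blue drawn first) has probability 9/13 × 4/12 × 3/11 = 108/1716 = 9/143.
There are C(3,1) = 3 such orderings, each equally likely, so P = 3 × 9/143 = 27/143.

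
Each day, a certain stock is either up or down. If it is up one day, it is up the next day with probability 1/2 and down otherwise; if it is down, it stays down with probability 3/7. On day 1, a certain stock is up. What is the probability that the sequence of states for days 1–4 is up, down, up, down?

Day 1 is given. For each transition, use the conditional probability from the current state:
P(down | up) = 1/2; P(up | down) = 4/7; P(down | up) = 1/2.
P = 1/2 × 4/7 × 1/2 = 4/28 = 1/7.

1/7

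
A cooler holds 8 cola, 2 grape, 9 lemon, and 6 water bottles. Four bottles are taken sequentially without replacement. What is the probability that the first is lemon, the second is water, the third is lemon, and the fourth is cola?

72/6325

Chain rule:
P = 9/25 × 6/24 × 8/23 × 8/22 = 3456/303600 = 72/6325.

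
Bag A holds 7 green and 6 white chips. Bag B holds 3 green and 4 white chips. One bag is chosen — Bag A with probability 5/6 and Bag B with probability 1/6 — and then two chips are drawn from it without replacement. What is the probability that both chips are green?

271/1092

From Bag A: P(both green) = (7/13)(6/12) = 7/26.
From Bag B: P(both green) = (3/7)(2/6) = 1/7.
Total probability = (5/6)(7/26) + (1/6)(1/7) = 271/1092.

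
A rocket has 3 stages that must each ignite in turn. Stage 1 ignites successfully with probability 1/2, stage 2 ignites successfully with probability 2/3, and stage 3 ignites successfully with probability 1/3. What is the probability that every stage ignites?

1/9

Each stage is reached only if all earlier stages succeed, so
P = 1/2 × 2/3 × 1/3 = 2/18 = 1/9.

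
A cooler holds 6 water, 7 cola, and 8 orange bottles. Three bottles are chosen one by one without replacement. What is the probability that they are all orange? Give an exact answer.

P(every draw is orange) = 8/21 × 7/20 × 6/19 = 336/7980 = 4/95.

4/95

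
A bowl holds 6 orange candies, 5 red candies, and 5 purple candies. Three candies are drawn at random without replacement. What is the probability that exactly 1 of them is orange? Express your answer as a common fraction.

27/56

One ordering (orange drawn first) has probability 6/16 × 10/15 × 9/14 = 540/3360 = 9/56.
There are C(3,1) = 3 such orderings, each equally likely, so P = 3 × 9/56 = 27/56.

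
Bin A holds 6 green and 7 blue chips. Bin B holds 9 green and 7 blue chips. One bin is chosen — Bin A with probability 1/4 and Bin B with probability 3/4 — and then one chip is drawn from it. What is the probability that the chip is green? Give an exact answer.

447/832

From Bin A: P(green) = 6/13.
From Bin B: P(green) = 9/16.
Total probability = (1/4)(6/13) + (3/4)(9/16) = 447/832.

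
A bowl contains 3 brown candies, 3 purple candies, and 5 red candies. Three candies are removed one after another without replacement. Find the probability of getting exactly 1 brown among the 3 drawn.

One ordering (brown drawn first) has probability 3/11 × 8/10 × 7/9 = 168/990 = 28/165.
There are C(3,1) = 3 such orderings, each equally likely, so P = 3 × 28/165 = 28/55.

28/55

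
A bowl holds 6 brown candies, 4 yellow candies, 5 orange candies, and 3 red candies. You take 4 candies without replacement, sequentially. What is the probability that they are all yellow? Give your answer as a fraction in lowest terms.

P(every draw is yellow) = 4/18 × 3/17 × 2/16 × 1/15 = 24/73440 = 1/3060.

1/3060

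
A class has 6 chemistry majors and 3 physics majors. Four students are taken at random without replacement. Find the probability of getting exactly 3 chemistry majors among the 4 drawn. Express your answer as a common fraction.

One ordering (chemistry majors drawn first) has probability 6/9 × 5/8 × 4/7 × 3/6 = 360/3024 = 5/42.
There are C(4,3) = 4 such orderings, each equally likely, so P = 4 × 5/42 = 10/21.

10/21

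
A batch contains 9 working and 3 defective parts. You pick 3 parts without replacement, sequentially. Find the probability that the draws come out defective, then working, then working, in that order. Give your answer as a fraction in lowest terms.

9/55

Multiply the probability of each draw given the previous ones:
P = 3/12 × 9/11 × 8/10 = 216/1320 = 9/55.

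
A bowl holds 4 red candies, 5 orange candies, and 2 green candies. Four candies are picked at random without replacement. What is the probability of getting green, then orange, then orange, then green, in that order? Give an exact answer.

1/198

Each draw changes the counts, so multiply the conditional probabilities along the sequence:
P = 2/11 × 5/10 × 4/9 × 1/8 = 40/7920 = 1/198.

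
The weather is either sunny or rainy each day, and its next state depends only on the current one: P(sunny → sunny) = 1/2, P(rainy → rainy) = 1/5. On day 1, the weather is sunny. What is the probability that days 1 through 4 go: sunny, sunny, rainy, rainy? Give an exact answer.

Day 1 is given. For each transition, use the conditional probability from the current state:
P(sunny | sunny) = 1/2; P(rainy | sunny) = 1/2; P(rainy | rainy) = 1/5.
P = 1/2 × 1/2 × 1/5 = 1/20.

1/20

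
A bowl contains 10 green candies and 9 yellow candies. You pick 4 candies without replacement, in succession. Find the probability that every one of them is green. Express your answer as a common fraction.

35/646

P = 10/19 × 9/18 × 8/17 × 7/16 = 5040/93024 = 35/646.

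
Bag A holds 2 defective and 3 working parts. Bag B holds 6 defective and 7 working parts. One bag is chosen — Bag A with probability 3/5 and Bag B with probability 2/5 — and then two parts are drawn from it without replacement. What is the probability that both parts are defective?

From Bag A: P(both defective) = (2/5)(1/4) = 1/10.
From Bag B: P(both defective) = (6/13)(5/12) = 5/26.
Total probability = (3/5)(1/10) + (2/5)(5/26) = 89/650.

89/650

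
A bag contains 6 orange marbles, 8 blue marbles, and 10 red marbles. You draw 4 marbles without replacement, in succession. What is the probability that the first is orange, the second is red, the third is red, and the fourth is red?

30/1771

Chain rule:
P = 6/24 × 10/23 × 9/22 × 8/21 = 4320/255024 = 30/1771.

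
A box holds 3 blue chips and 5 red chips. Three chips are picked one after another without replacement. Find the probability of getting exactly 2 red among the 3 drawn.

One ordering (red drawn first) has probability 5/8 × 4/7 × 3/6 = 60/336 = 5/28.
There are C(3,2) = 3 such orderings, each equally likely, so P = 3 × 5/28 = 15/28.

15/28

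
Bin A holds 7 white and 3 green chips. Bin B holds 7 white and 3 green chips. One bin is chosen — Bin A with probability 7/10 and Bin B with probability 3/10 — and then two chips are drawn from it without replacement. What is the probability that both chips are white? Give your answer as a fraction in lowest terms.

7/15

From Bin A: P(both white) = (7/10)(6/9) = 7/15.
From Bin B: P(both white) = (7/10)(6/9) = 7/15.
Total probability = (7/10)(7/15) + (3/10)(7/15) = 7/15.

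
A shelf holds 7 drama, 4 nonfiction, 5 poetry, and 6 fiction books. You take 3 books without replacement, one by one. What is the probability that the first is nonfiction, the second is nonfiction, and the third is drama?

Chain rule:
P = 4/22 × 3/21 × 7/20 = 84/9240 = 1/110.

1/110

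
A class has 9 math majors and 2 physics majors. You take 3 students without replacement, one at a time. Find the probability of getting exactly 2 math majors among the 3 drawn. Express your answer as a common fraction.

One ordering (math majors drawn first) has probability 9/11 × 8/10 × 2/9 = 144/990 = 8/55.
There are C(3,2) = 3 such orderings, each equally likely, so P = 3 × 8/55 = 24/55.

24/55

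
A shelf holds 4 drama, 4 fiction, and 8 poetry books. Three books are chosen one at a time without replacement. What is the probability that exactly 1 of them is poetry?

One ordering (poetry drawn first) has probability 8/16 × 8/15 × 7/14 = 448/3360 = 2/15.
There are C(3,1) = 3 such orderings, each equally likely, so P = 3 × 2/15 = 2/5.

2/5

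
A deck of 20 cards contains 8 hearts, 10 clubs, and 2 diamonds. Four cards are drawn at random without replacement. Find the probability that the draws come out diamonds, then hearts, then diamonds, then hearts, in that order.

Multiply the probability of each draw given the previous ones:
P = 2/20 × 8/19 × 1/18 × 7/17 = 112/116280 = 14/14535.

14/14535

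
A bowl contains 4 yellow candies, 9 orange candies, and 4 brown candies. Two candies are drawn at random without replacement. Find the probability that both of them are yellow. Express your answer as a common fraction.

P(every draw is yellow) = 4/17 × 3/16 = 12/272 = 3/68.

3/68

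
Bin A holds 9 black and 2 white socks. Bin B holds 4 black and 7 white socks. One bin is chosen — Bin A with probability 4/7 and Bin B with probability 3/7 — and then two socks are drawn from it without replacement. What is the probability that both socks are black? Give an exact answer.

162/385

From Bin A: P(both black) = (9/11)(8/10) = 36/55.
From Bin B: P(both black) = (4/11)(3/10) = 6/55.
Total probability = (4/7)(36/55) + (3/7)(6/55) = 162/385.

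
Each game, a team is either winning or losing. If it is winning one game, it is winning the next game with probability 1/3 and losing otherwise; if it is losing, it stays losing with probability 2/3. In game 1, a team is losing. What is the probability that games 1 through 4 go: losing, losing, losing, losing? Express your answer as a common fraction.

8/27

Game 1 is given. For each transition, use the conditional probability from the current state:
P(losing | losing) = 2/3; P(losing | losing) = 2/3; P(losing | losing) = 2/3.
P = 2/3 × 2/3 × 2/3 = 8/27.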